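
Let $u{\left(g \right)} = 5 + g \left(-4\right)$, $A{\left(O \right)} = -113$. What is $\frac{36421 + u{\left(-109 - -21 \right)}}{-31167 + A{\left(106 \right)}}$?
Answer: $- \frac{18389}{15640} \approx -1.1758$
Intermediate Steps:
$u{\left(g \right)} = 5 - 4 g$
$\frac{36421 + u{\left(-109 - -21 \right)}}{-31167 + A{\left(106 \right)}} = \frac{36421 - \left(-5 + 4 \left(-109 - -21\right)\right)}{-31167 - 113} = \frac{36421 - \left(-5 + 4 \left(-109 + 21\right)\right)}{-31280} = \left(36421 + \left(5 - -352\right)\right) \left(- \frac{1}{31280}\right) = \left(36421 + \left(5 + 352\right)\right) \left(- \frac{1}{31280}\right) = \left(36421 + 357\right) \left(- \frac{1}{31280}\right) = 36778 \left(- \frac{1}{31280}\right) = - \frac{18389}{15640}$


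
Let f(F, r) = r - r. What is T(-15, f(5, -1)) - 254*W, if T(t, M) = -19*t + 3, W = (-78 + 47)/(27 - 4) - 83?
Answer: 499384/23 ≈ 21712.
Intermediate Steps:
f(F, r) = 0
W = -1940/23 (W = -31/23 - 83 = -1940/23 ≈ -84.348)
T(t, M) = 3 - 19*t
T(-15, f(5, -1)) - 254*W = (3 - 19*(-15)) - 254*(-1940/23) = (3 + 285) + 492760/23 = 288 + 492760/23 = 499384/23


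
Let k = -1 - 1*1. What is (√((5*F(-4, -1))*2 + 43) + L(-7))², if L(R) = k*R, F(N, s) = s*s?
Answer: (14 + √53)² ≈ 452.84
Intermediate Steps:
k = -2 (k = -1 - 1 = -2)
F(N, s) = s²
L(R) = -2*R
(√((5*F(-4, -1))*2 + 43) + L(-7))² = (√((5*(-1)²)*2 + 43) - 2*(-7))² = (√((5*1)*2 + 43) + 14)² = (√(5*2 + 43) + 14)² = (√(10 + 43) + 14)² = (√53 + 14)² = (14 + √53)²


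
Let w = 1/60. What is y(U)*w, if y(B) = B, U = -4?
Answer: -1/15 ≈ -0.066667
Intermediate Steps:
w = 1/60 ≈ 0.016667
y(U)*w = -4*1/60 = -1/15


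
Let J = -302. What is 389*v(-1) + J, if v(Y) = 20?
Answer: 7478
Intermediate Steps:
389*v(-1) + J = 389*20 - 302 = 7780 - 302 = 7478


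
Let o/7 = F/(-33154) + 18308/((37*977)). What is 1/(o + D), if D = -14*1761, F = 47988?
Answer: -599241973/14777658674072 ≈ -4.0551e-5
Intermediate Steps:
D = -24654
o = -3947071730/599241973 (o = 7*(47988/(-33154) + 18308/((37*977))) = 7*(47988*(-1/33154) + 18308/36149) = 7*(-23994/16577 + 18308*(1/36149)) = 7*(-23994/16577 + 18308/36149) = 7*(-563867390/599241973) = -3947071730/599241973 ≈ -6.5868)
1/(o + D) = 1/(-3947071730/599241973 - 24654) = 1/(-14777658674072/599241973) = -599241973/14777658674072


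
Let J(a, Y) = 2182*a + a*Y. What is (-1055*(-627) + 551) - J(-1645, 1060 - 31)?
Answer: 5944131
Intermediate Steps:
J(a, Y) = 2182*a + Y*a
(-1055*(-627) + 551) - J(-1645, 1060 - 31) = (-1055*(-627) + 551) - (-1645)*(2182 + (1060 - 31)) = (661485 + 551) - (-1645)*(2182 + 1029) = 662036 - (-1645)*3211 = 662036 - 1*(-5282095) = 662036 + 5282095 = 5944131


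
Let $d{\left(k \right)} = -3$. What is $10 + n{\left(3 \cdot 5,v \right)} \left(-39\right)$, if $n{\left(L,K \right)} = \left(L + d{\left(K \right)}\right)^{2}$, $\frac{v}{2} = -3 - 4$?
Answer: $-5606$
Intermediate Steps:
$v = -14$ ($v = 2 \left(-3 - 4\right) = 2 \left(-7\right) = -14$)
$n{\left(L,K \right)} = \left(-3 + L\right)^{2}$ ($n{\left(L,K \right)} = \left(L - 3\right)^{2} = \left(-3 + L\right)^{2}$)
$10 + n{\left(3 \cdot 5,v \right)} \left(-39\right) = 10 + \left(-3 + 3 \cdot 5\right)^{2} \left(-39\right) = 10 + \left(-3 + 15\right)^{2} \left(-39\right) = 10 + 12^{2} \left(-39\right) = 10 + 144 \left(-39\right) = 10 - 5616 = -5606$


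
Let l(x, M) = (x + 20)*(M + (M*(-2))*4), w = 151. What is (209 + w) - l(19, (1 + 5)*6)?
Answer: 10188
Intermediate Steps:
l(x, M) = -7*M*(20 + x) (l(x, M) = (20 + x)*(M - 2*M*4) = (20 + x)*(M - 8*M) = (20 + x)*(-7*M) = -7*M*(20 + x))
(209 + w) - l(19, (1 + 5)*6) = (209 + 151) - (-7)*(1 + 5)*6*(20 + 19) = 360 - (-7)*6*6*39 = 360 - (-7)*36*39 = 360 - 1*(-9828) = 360 + 9828 = 10188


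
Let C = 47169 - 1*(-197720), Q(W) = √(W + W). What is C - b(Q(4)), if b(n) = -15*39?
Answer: 245474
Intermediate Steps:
Q(W) = √2*√W (Q(W) = √(2*W) = √2*√W)
b(n) = -585
C = 244889 (C = 47169 + 197720 = 244889)
C - b(Q(4)) = 244889 - 1*(-585) = 244889 + 585 = 245474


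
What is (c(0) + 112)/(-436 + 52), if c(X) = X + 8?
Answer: -5/16 ≈ -0.31250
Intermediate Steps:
c(X) = 8 + X
(c(0) + 112)/(-436 + 52) = ((8 + 0) + 112)/(-436 + 52) = (8 + 112)/(-384) = 120*(-1/384) = -5/16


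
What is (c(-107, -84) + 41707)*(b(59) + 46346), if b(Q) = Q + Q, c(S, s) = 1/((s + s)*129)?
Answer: 1749900263408/903 ≈ 1.9379e+9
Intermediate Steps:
c(S, s) = 1/(258*s) (c(S, s) = (1/129)/(2*s) = (1/(2*s))*(1/129) = 1/(258*s))
b(Q) = 2*Q
(c(-107, -84) + 41707)*(b(59) + 46346) = ((1/258)/(-84) + 41707)*(2*59 + 46346) = ((1/258)*(-1/84) + 41707)*(118 + 46346) = (-1/21672 + 41707)*46464 = (903874103/21672)*46464 = 1749900263408/903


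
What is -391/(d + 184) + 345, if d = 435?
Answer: 213164/619 ≈ 344.37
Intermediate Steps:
-391/(d + 184) + 345 = -391/(435 + 184) + 345 = -391/619 + 345 = 213164/619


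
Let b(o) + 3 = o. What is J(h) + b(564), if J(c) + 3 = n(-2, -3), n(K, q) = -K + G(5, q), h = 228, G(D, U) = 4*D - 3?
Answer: 577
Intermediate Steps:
G(D, U) = -3 + 4*D
b(o) = -3 + o
n(K, q) = 17 - K (n(K, q) = -K + (-3 + 4*5) = -K + (-3 + 20) = -K + 17 = 17 - K)
J(c) = 16 (J(c) = -3 + (17 - 1*(-2)) = -3 + (17 + 2) = -3 + 19 = 16)
J(h) + b(564) = 16 + (-3 + 564) = 16 + 561 = 577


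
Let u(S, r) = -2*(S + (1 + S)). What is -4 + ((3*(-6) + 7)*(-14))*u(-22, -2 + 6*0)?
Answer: 13240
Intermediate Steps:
u(S, r) = -2 - 4*S (u(S, r) = -2*(1 + 2*S) = -2 - 4*S)
-4 + ((3*(-6) + 7)*(-14))*u(-22, -2 + 6*0) = -4 + ((3*(-6) + 7)*(-14))*(-2 - 4*(-22)) = -4 + ((-18 + 7)*(-14))*(-2 + 88) = -4 - 11*(-14)*86 = -4 + 154*86 = -4 + 13244 = 13240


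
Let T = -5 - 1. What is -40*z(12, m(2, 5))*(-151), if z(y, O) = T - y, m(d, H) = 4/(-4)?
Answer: -108720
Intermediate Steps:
T = -6
m(d, H) = -1 (m(d, H) = 4*(-1/4) = -1)
z(y, O) = -6 - y
-40*z(12, m(2, 5))*(-151) = -40*(-6 - 1*12)*(-151) = -40*(-6 - 12)*(-151) = -40*(-18)*(-151) = 720*(-151) = -108720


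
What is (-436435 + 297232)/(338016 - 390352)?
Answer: 139203/52336 ≈ 2.6598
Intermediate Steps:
(-436435 + 297232)/(338016 - 390352) = -139203/(-52336) = -139203*(-1/52336) = 139203/52336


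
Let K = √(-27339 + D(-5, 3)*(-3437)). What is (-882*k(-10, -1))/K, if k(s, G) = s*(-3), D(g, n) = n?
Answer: 882*I*√1506/251 ≈ 136.37*I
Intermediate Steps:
k(s, G) = -3*s
K = 5*I*√1506 (K = √(-27339 + 3*(-3437)) = √(-27339 - 10311) = √(-37650) = 5*I*√1506 ≈ 194.04*I)
(-882*k(-10, -1))/K = (-(-2646)*(-10))/((5*I*√1506)) = (-882*30)*(-I*√1506/7530) = -(-882)*I*√1506/251 = 882*I*√1506/251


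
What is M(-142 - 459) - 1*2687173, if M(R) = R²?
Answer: -2325972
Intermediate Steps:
M(-142 - 459) - 1*2687173 = (-142 - 459)² - 1*2687173 = (-601)² - 2687173 = 361201 - 2687173 = -2325972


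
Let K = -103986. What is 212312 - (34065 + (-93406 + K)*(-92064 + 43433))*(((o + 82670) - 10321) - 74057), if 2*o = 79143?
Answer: -726934097861535/2 ≈ -3.6347e+14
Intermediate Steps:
o = 79143/2 (o = (½)*79143 = 79143/2 ≈ 39572.)
212312 - (34065 + (-93406 + K)*(-92064 + 43433))*(((o + 82670) - 10321) - 74057) = 212312 - (34065 + (-93406 - 103986)*(-92064 + 43433))*(((79143/2 + 82670) - 10321) - 74057) = 212312 - (34065 - 197392*(-48631))*((244483/2 - 10321) - 74057) = 212312 - (34065 + 9599370352)*(223841/2 - 74057) = 212312 - 9599404417*75727/2 = 212312 - 1*726934098286159/2 = 212312 - 726934098286159/2 = -726934097861535/2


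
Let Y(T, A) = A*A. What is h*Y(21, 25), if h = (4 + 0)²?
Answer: 10000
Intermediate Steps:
Y(T, A) = A²
h = 16 (h = 4² = 16)
h*Y(21, 25) = 16*25² = 16*625 = 10000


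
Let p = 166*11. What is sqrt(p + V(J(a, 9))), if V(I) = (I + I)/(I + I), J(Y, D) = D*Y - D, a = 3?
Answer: 3*sqrt(203) ≈ 42.743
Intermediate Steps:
J(Y, D) = -D + D*Y
V(I) = 1 (V(I) = (2*I)/((2*I)) = (2*I)*(1/(2*I)) = 1)
p = 1826
sqrt(p + V(J(a, 9))) = sqrt(1826 + 1) = sqrt(1827) = 3*sqrt(203)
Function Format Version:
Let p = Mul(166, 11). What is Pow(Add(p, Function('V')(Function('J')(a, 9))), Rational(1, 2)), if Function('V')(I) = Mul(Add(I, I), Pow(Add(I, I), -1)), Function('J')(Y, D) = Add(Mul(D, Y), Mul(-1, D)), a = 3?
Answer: Mul(3, Pow(203, Rational(1, 2))) ≈ 42.743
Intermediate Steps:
Function('J')(Y, D) = Add(Mul(-1, D), Mul(D, Y))
Function('V')(I) = 1 (Function('V')(I) = Mul(Mul(2, I), Pow(Mul(2, I), -1)) = Mul(Mul(2, I), Mul(Rational(1, 2), Pow(I, -1))) = 1)
p = 1826
Pow(Add(p, Function('V')(Function('J')(a, 9))), Rational(1, 2)) = Pow(Add(1826, 1), Rational(1, 2)) = Pow(1827, Rational(1, 2)) = Mul(3, Pow(203, Rational(1, 2)))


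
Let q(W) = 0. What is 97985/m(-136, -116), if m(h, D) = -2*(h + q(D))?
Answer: 97985/272 ≈ 360.24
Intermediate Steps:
m(h, D) = -2*h (m(h, D) = -2*(h + 0) = -2*h)
97985/m(-136, -116) = 97985/((-2*(-136))) = 97985/272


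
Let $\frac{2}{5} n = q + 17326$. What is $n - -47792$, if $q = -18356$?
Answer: $45217$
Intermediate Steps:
$n = -2575$ ($n = \frac{5 \left(-18356 + 17326\right)}{2} = \frac{5}{2} \left(-1030\right) = -2575$)
$n - -47792 = -2575 - -47792 = -2575 + 47792 = 45217$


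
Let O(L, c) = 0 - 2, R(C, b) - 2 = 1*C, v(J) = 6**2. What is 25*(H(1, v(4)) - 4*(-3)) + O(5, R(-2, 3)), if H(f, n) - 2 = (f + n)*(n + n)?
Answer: 66948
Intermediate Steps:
v(J) = 36
R(C, b) = 2 + C (R(C, b) = 2 + 1*C = 2 + C)
O(L, c) = -2
H(f, n) = 2 + 2*n*(f + n) (H(f, n) = 2 + (f + n)*(n + n) = 2 + (f + n)*(2*n) = 2 + 2*n*(f + n))
25*(H(1, v(4)) - 4*(-3)) + O(5, R(-2, 3)) = 25*((2 + 2*36**2 + 2*1*36) - 4*(-3)) - 2 = 25*((2 + 2*1296 + 72) + 12) - 2 = 25*((2 + 2592 + 72) + 12) - 2 = 25*(2666 + 12) - 2 = 25*2678 - 2 = 66950 - 2 = 66948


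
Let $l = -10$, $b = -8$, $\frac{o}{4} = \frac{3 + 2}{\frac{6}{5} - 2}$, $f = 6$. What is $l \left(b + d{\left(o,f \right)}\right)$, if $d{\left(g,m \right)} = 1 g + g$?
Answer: $580$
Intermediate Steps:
$o = -25$ ($o = 4 \frac{3 + 2}{\frac{6}{5} - 2} = 4 \frac{5}{6 \cdot \frac{1}{5} - 2} = 4 \frac{5}{\frac{6}{5} - 2} = 4 \frac{5}{- \frac{4}{5}} = 4 \cdot 5 \left(- \frac{5}{4}\right) = 4 \left(- \frac{25}{4}\right) = -25$)
$d{\left(g,m \right)} = 2 g$ ($d{\left(g,m \right)} = g + g = 2 g$)
$l \left(b + d{\left(o,f \right)}\right) = - 10 \left(-8 + 2 \left(-25\right)\right) = - 10 \left(-8 - 50\right) = \left(-10\right) \left(-58\right) = 580$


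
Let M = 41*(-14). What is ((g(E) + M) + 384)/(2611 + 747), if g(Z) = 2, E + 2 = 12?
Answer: -94/1679 ≈ -0.055986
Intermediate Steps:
E = 10 (E = -2 + 12 = 10)
M = -574
((g(E) + M) + 384)/(2611 + 747) = ((2 - 574) + 384)/(2611 + 747) = (-572 + 384)/3358 = -188*1/3358 = -94/1679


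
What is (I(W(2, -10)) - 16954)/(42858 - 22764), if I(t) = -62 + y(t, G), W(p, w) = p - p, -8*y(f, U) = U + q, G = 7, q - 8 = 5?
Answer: -34037/40188 ≈ -0.84694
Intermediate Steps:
q = 13 (q = 8 + 5 = 13)
y(f, U) = -13/8 - U/8 (y(f, U) = -(U + 13)/8 = -(13 + U)/8 = -13/8 - U/8)
W(p, w) = 0
I(t) = -129/2 (I(t) = -62 + (-13/8 - ⅛*7) = -62 + (-13/8 - 7/8) = -62 - 5/2 = -129/2)
(I(W(2, -10)) - 16954)/(42858 - 22764) = (-129/2 - 16954)/(42858 - 22764) = -34037/2/20094 = -34037/2*1/20094 = -34037/40188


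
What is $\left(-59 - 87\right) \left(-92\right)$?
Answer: $13432$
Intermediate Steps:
$\left(-59 - 87\right) \left(-92\right) = \left(-146\right) \left(-92\right) = 13432$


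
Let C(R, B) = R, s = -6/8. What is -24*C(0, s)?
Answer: 0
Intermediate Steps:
s = -¾ (s = -6*⅛ = -¾ ≈ -0.75000)
-24*C(0, s) = -24*0 = 0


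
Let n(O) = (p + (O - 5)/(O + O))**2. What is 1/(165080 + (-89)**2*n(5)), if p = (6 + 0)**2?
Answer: 1/10430696 ≈ 9.5871e-8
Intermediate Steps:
p = 36 (p = 6**2 = 36)
n(O) = (36 + (-5 + O)/(2*O))**2 (n(O) = (36 + (O - 5)/(O + O))**2 = (36 + (-5 + O)/((2*O)))**2 = (36 + (-5 + O)*(1/(2*O)))**2 = (36 + (-5 + O)/(2*O))**2)
1/(165080 + (-89)**2*n(5)) = 1/(165080 + (-89)**2*((1/4)*(-5 + 73*5)**2/5**2)) = 1/(165080 + 7921*((1/4)*(1/25)*(-5 + 365)**2)) = 1/(165080 + 7921*((1/4)*(1/25)*360**2)) = 1/(165080 + 7921*((1/4)*(1/25)*129600)) = 1/(165080 + 7921*1296) = 1/(165080 + 10265616) = 1/10430696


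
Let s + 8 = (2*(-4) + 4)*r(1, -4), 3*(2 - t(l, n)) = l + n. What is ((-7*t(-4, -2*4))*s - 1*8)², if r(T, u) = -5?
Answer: 262144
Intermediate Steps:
t(l, n) = 2 - l/3 - n/3 (t(l, n) = 2 - (l + n)/3 = 2 + (-l/3 - n/3) = 2 - l/3 - n/3)
s = 12 (s = -8 + (2*(-4) + 4)*(-5) = -8 + (-8 + 4)*(-5) = -8 - 4*(-5) = -8 + 20 = 12)
((-7*t(-4, -2*4))*s - 1*8)² = (-7*(2 - ⅓*(-4) - (-2)*4/3)*12 - 1*8)² = (-7*(2 + 4/3 - ⅓*(-8))*12 - 8)² = (-7*(2 + 4/3 + 8/3)*12 - 8)² = (-7*6*12 - 8)² = (-42*12 - 8)² = (-504 - 8)² = (-512)² = 262144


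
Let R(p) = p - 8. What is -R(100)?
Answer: -92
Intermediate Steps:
R(p) = -8 + p
-R(100) = -(-8 + 100) = -1*92 = -92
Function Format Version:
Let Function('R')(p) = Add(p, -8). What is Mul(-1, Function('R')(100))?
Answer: -92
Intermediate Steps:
Function('R')(p) = Add(-8, p)
Mul(-1, Function('R')(100)) = Mul(-1, Add(-8, 100)) = Mul(-1, 92) = -92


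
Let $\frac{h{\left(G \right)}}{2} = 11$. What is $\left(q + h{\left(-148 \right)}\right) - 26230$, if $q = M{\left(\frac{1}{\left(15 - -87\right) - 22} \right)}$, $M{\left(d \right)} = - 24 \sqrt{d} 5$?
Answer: $-26208 - 6 \sqrt{5} \approx -26221.0$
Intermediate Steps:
$h{\left(G \right)} = 22$ ($h{\left(G \right)} = 2 \cdot 11 = 22$)
$M{\left(d \right)} = - 120 \sqrt{d}$
$q = - 6 \sqrt{5}$ ($q = - 120 \sqrt{\frac{1}{\left(15 - -87\right) - 22}} = - 120 \sqrt{\frac{1}{\left(15 + 87\right) - 22}} = - 120 \sqrt{\frac{1}{102 - 22}} = - 120 \sqrt{\frac{1}{80}} = - \frac{120}{4 \sqrt{5}} = - 120 \frac{\sqrt{5}}{20} = - 6 \sqrt{5} \approx -13.416$)
$\left(q + h{\left(-148 \right)}\right) - 26230 = \left(- 6 \sqrt{5} + 22\right) - 26230 = \left(22 - 6 \sqrt{5}\right) - 26230 = -26208 - 6 \sqrt{5}$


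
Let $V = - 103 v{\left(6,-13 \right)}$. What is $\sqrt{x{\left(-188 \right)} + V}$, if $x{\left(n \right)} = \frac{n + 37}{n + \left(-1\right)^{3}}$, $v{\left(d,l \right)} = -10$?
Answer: $\frac{\sqrt{4091241}}{63} \approx 32.106$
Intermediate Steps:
$x{\left(n \right)} = \frac{37 + n}{-1 + n}$ ($x{\left(n \right)} = \frac{37 + n}{n - 1} = \frac{37 + n}{-1 + n}$)
$V = 1030$ ($V = \left(-103\right) \left(-10\right) = 1030$)
$\sqrt{x{\left(-188 \right)} + V} = \sqrt{\frac{37 - 188}{-1 - 188} + 1030} = \sqrt{\frac{1}{-189} \left(-151\right) + 1030} = \sqrt{\left(- \frac{1}{189}\right) \left(-151\right) + 1030} = \sqrt{\frac{151}{189} + 1030} = \sqrt{\frac{194821}{189}} = \frac{\sqrt{4091241}}{63}$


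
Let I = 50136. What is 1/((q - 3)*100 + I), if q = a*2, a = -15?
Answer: 1/46836 ≈ 2.1351e-5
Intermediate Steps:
q = -30 (q = -15*2 = -30)
1/((q - 3)*100 + I) = 1/((-30 - 3)*100 + 50136) = 1/(-33*100 + 50136) = 1/(-3300 + 50136) = 1/46836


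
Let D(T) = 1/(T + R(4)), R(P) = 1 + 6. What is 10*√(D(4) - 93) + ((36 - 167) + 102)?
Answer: -29 + 10*I*√11242/11 ≈ -29.0 + 96.389*I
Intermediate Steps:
R(P) = 7
D(T) = 1/(7 + T) (D(T) = 1/(T + 7) = 1/(7 + T))
10*√(D(4) - 93) + ((36 - 167) + 102) = 10*√(1/(7 + 4) - 93) + ((36 - 167) + 102) = 10*√(1/11 - 93) + (-131 + 102) = 10*√(1/11 - 93) - 29 = 10*√(-1022/11) - 29 = 10*(I*√11242/11) - 29 = 10*I*√11242/11 - 29 = -29 + 10*I*√11242/11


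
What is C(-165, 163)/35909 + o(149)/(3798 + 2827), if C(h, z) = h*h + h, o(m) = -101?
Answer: 175645691/237897125 ≈ 0.73833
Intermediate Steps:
C(h, z) = h + h² (C(h, z) = h² + h = h + h²)
C(-165, 163)/35909 + o(149)/(3798 + 2827) = -165*(1 - 165)/35909 - 101/(3798 + 2827) = -165*(-164)*(1/35909) - 101/6625 = 27060*(1/35909) - 101*1/6625 = 27060/35909 - 101/6625 = 175645691/237897125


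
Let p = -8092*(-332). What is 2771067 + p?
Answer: 5457611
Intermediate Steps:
p = 2686544
2771067 + p = 2771067 + 2686544 = 5457611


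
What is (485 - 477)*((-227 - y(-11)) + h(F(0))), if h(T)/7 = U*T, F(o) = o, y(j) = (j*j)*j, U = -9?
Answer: 8832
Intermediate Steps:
y(j) = j³ (y(j) = j²*j = j³)
h(T) = -63*T (h(T) = 7*(-9*T) = -63*T)
(485 - 477)*((-227 - y(-11)) + h(F(0))) = (485 - 477)*((-227 - 1*(-11)³) - 63*0) = 8*((-227 - 1*(-1331)) + 0) = 8*((-227 + 1331) + 0) = 8*(1104 + 0) = 8*1104 = 8832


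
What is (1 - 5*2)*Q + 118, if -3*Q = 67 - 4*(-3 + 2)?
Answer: 331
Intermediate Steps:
Q = -71/3 (Q = -(67 - 4*(-3 + 2))/3 = -(67 - 4*(-1))/3 = -(67 - 1*(-4))/3 = -(67 + 4)/3 = -⅓*71 = -71/3 ≈ -23.667)
(1 - 5*2)*Q + 118 = (1 - 5*2)*(-71/3) + 118 = (1 - 10)*(-71/3) + 118 = -9*(-71/3) + 118 = 213 + 118 = 331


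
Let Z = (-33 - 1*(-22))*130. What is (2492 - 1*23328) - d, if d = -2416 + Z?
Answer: -16990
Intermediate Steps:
Z = -1430 (Z = (-33 + 22)*130 = -11*130 = -1430)
d = -3846 (d = -2416 - 1430 = -3846)
(2492 - 1*23328) - d = (2492 - 1*23328) - 1*(-3846) = (2492 - 23328) + 3846 = -20836 + 3846 = -16990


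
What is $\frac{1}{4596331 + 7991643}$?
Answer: $\frac{1}{12587974} \approx 7.9441 \cdot 10^{-8}$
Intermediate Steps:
$\frac{1}{4596331 + 7991643} = \frac{1}{12587974}$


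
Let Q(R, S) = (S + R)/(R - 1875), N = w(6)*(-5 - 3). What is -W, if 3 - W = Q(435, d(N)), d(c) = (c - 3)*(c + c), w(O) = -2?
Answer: -5171/1440 ≈ -3.5910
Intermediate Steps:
N = 16 (N = -2*(-5 - 3) = -2*(-8) = 16)
d(c) = 2*c*(-3 + c) (d(c) = (-3 + c)*(2*c) = 2*c*(-3 + c))
Q(R, S) = (R + S)/(-1875 + R)
W = 5171/1440 (W = 3 - (435 + 2*16*(-3 + 16))/(-1875 + 435) = 3 - (435 + 2*16*13)/(-1440) = 3 - (-1)*(435 + 416)/1440 = 3 - (-1)*851/1440 = 3 - 1*(-851/1440) = 3 + 851/1440 = 5171/1440 ≈ 3.5910)
-W = -1*5171/1440 = -5171/1440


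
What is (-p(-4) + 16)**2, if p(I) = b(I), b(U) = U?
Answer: 400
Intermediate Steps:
p(I) = I
(-p(-4) + 16)**2 = (-1*(-4) + 16)**2 = (4 + 16)**2 = 20**2 = 400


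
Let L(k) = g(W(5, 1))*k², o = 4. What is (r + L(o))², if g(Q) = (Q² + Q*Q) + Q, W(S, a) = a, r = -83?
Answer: 1225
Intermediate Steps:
g(Q) = Q + 2*Q² (g(Q) = (Q² + Q²) + Q = 2*Q² + Q = Q + 2*Q²)
L(k) = 3*k² (L(k) = (1*(1 + 2*1))*k² = (1*(1 + 2))*k² = (1*3)*k² = 3*k²)
(r + L(o))² = (-83 + 3*4²)² = (-83 + 3*16)² = (-83 + 48)² = (-35)² = 1225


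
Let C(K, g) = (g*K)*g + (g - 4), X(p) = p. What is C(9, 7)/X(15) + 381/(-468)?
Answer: 22453/780 ≈ 28.786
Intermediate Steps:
C(K, g) = -4 + g + K*g² (C(K, g) = (K*g)*g + (-4 + g) = K*g² + (-4 + g) = -4 + g + K*g²)
C(9, 7)/X(15) + 381/(-468) = (-4 + 7 + 9*7²)/15 + 381/(-468) = (-4 + 7 + 9*49)*(1/15) + 381*(-1/468) = (-4 + 7 + 441)*(1/15) - 127/156 = 444*(1/15) - 127/156 = 148/5 - 127/156 = 22453/780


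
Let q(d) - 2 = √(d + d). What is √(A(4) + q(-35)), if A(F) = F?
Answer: √(6 + I*√70) ≈ 2.8544 + 1.4655*I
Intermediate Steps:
q(d) = 2 + √2*√d (q(d) = 2 + √(d + d) = 2 + √(2*d) = 2 + √2*√d)
√(A(4) + q(-35)) = √(4 + (2 + √2*√(-35))) = √(4 + (2 + √2*(I*√35))) = √(4 + (2 + I*√70)) = √(6 + I*√70)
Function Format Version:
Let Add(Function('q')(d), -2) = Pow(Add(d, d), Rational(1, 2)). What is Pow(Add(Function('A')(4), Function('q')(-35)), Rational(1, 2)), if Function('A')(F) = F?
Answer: Pow(Add(6, Mul(I, Pow(70, Rational(1, 2)))), Rational(1, 2)) ≈ Add(2.8544, Mul(1.4655, I))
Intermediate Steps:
Function('q')(d) = Add(2, Mul(Pow(2, Rational(1, 2)), Pow(d, Rational(1, 2)))) (Function('q')(d) = Add(2, Pow(Add(d, d), Rational(1, 2))) = Add(2, Pow(Mul(2, d), Rational(1, 2))) = Add(2, Mul(Pow(2, Rational(1, 2)), Pow(d, Rational(1, 2)))))
Pow(Add(Function('A')(4), Function('q')(-35)), Rational(1, 2)) = Pow(Add(4, Add(2, Mul(Pow(2, Rational(1, 2)), Pow(-35, Rational(1, 2))))), Rational(1, 2)) = Pow(Add(4, Add(2, Mul(Pow(2, Rational(1, 2)), Mul(I, Pow(35, Rational(1, 2)))))), Rational(1, 2)) = Pow(Add(4, Add(2, Mul(I, Pow(70, Rational(1, 2))))), Rational(1, 2)) = Pow(Add(6, Mul(I, Pow(70, Rational(1, 2)))), Rational(1, 2))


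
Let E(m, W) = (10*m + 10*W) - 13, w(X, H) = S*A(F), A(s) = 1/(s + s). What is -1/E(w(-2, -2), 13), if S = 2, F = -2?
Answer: -1/112 ≈ -0.0089286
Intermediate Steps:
A(s) = 1/(2*s)
w(X, H) = -½ (w(X, H) = 2*((½)/(-2)) = 2*((½)*(-½)) = 2*(-¼) = -½)
E(m, W) = -13 + 10*W + 10*m (E(m, W) = (10*W + 10*m) - 13 = -13 + 10*W + 10*m)
-1/E(w(-2, -2), 13) = -1/(-13 + 10*13 + 10*(-½)) = -1/(-13 + 130 - 5) = -1/112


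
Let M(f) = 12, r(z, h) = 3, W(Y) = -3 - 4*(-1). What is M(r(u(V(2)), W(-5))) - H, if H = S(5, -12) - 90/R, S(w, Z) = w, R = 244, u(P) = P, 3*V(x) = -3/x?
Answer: 899/122 ≈ 7.3689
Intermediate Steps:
V(x) = -1/x (V(x) = (-3/x)/3 = -1/x)
W(Y) = 1 (W(Y) = -3 + 4 = 1)
H = 565/122 (H = 5 - 90/244 = 5 - 1*45/122 = 5 - 45/122 = 565/122 ≈ 4.6311)
M(r(u(V(2)), W(-5))) - H = 12 - 1*565/122 = 12 - 565/122 = 899/122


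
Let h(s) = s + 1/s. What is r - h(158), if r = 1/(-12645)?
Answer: -315682583/1997910 ≈ -158.01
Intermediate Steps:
r = -1/12645 ≈ -7.9083e-5
r - h(158) = -1/12645 - (158 + 1/158) = -1/12645 - 1*24965/158 = -1/12645 - 24965/158 = -315682583/1997910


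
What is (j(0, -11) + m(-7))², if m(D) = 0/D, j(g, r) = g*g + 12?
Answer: 144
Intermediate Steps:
j(g, r) = 12 + g² (j(g, r) = g² + 12 = 12 + g²)
m(D) = 0
(j(0, -11) + m(-7))² = ((12 + 0²) + 0)² = ((12 + 0) + 0)² = (12 + 0)² = 12² = 144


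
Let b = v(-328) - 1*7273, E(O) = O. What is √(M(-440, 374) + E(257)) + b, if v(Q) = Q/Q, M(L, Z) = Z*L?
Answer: -7272 + I*√164303 ≈ -7272.0 + 405.34*I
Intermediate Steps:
M(L, Z) = L*Z
v(Q) = 1
b = -7272 (b = 1 - 1*7273 = 1 - 7273 = -7272)
√(M(-440, 374) + E(257)) + b = √(-440*374 + 257) - 7272 = √(-164560 + 257) - 7272 = √(-164303) - 7272 = I*√164303 - 7272 = -7272 + I*√164303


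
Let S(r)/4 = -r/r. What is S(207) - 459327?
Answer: -459331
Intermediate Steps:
S(r) = -4 (S(r) = 4*(-r/r) = 4*(-1*1) = 4*(-1) = -4)
S(207) - 459327 = -4 - 459327 = -459331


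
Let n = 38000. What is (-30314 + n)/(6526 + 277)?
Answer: 7686/6803 ≈ 1.1298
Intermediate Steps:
(-30314 + n)/(6526 + 277) = (-30314 + 38000)/(6526 + 277) = 7686/6803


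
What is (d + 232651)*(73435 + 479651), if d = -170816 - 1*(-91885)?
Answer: 85020379920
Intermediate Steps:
d = -78931 (d = -170816 + 91885 = -78931)
(d + 232651)*(73435 + 479651) = (-78931 + 232651)*(73435 + 479651) = 153720*553086 = 85020379920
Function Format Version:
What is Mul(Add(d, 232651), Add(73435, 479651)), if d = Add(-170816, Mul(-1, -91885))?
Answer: 85020379920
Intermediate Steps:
d = -78931 (d = Add(-170816, 91885) = -78931)
Mul(Add(d, 232651), Add(73435, 479651)) = Mul(Add(-78931, 232651), Add(73435, 479651)) = Mul(153720, 553086) = 85020379920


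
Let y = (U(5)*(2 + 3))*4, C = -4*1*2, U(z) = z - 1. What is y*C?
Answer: -640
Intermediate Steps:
U(z) = -1 + z
C = -8 (C = -4*2 = -8)
y = 80 (y = ((-1 + 5)*(2 + 3))*4 = (4*5)*4 = 20*4 = 80)
y*C = 80*(-8) = -640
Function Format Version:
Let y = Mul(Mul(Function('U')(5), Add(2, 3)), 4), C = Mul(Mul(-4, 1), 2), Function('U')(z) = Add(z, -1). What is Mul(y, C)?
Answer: -640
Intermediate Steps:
Function('U')(z) = Add(-1, z)
C = -8 (C = Mul(-4, 2) = -8)
y = 80 (y = Mul(Mul(Add(-1, 5), Add(2, 3)), 4) = Mul(Mul(4, 5), 4) = Mul(20, 4) = 80)
Mul(y, C) = Mul(80, -8) = -640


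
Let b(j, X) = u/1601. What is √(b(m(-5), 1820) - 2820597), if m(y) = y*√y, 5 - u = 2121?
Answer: I*√7229760438713/1601 ≈ 1679.5*I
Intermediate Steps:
u = -2116 (u = 5 - 1*2121 = 5 - 2121 = -2116)
m(y) = y^(3/2)
b(j, X) = -2116/1601
√(b(m(-5), 1820) - 2820597) = √(-2116/1601 - 2820597) = √(-4515777913/1601) = I*√7229760438713/1601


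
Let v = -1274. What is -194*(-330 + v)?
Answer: 311176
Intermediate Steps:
-194*(-330 + v) = -194*(-330 - 1274) = -194*(-1604) = 311176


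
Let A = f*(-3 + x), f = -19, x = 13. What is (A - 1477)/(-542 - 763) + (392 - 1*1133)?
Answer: -965338/1305 ≈ -739.72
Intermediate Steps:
A = -190 (A = -19*(-3 + 13) = -19*10 = -190)
(A - 1477)/(-542 - 763) + (392 - 1*1133) = (-190 - 1477)/(-542 - 763) + (392 - 1*1133) = -1667/(-1305) + (392 - 1133) = -1667*(-1/1305) - 741 = 1667/1305 - 741 = -965338/1305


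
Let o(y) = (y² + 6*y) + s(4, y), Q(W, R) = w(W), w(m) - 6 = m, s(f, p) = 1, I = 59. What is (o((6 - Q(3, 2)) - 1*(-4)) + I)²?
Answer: 4489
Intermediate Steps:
w(m) = 6 + m
Q(W, R) = 6 + W
o(y) = 1 + y² + 6*y (o(y) = (y² + 6*y) + 1 = 1 + y² + 6*y)
(o((6 - Q(3, 2)) - 1*(-4)) + I)² = ((1 + ((6 - (6 + 3)) - 1*(-4))² + 6*((6 - (6 + 3)) - 1*(-4))) + 59)² = ((1 + ((6 - 1*9) + 4)² + 6*((6 - 1*9) + 4)) + 59)² = ((1 + ((6 - 9) + 4)² + 6*((6 - 9) + 4)) + 59)² = ((1 + (-3 + 4)² + 6*(-3 + 4)) + 59)² = ((1 + 1² + 6*1) + 59)² = ((1 + 1 + 6) + 59)² = (8 + 59)² = 67² = 4489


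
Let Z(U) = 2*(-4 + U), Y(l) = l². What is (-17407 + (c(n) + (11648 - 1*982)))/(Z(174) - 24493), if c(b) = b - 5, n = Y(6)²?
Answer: 5450/24153 ≈ 0.22564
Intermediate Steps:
Z(U) = -8 + 2*U
n = 1296 (n = (6²)² = 36² = 1296)
c(b) = -5 + b
(-17407 + (c(n) + (11648 - 1*982)))/(Z(174) - 24493) = (-17407 + ((-5 + 1296) + (11648 - 1*982)))/((-8 + 2*174) - 24493) = (-17407 + (1291 + (11648 - 982)))/((-8 + 348) - 24493) = (-17407 + (1291 + 10666))/(340 - 24493) = (-17407 + 11957)/(-24153) = -5450*(-1/24153) = 5450/24153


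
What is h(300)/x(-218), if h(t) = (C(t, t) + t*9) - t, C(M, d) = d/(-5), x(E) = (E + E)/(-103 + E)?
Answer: 187785/109 ≈ 1722.8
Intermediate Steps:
x(E) = 2*E/(-103 + E) (x(E) = (2*E)/(-103 + E) = 2*E/(-103 + E))
C(M, d) = -d/5 (C(M, d) = d*(-⅕) = -d/5)
h(t) = 39*t/5 (h(t) = (-t/5 + t*9) - t = (-t/5 + 9*t) - t = 44*t/5 - t = 39*t/5)
h(300)/x(-218) = ((39/5)*300)/((2*(-218)/(-103 - 218))) = 2340/((2*(-218)/(-321))) = 2340/((2*(-218)*(-1/321))) = 2340/(436/321) = 2340*(321/436) = 187785/109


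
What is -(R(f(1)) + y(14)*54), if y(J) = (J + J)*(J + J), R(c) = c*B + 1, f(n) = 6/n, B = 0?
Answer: -42337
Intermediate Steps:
R(c) = 1 (R(c) = c*0 + 1 = 0 + 1 = 1)
y(J) = 4*J² (y(J) = (2*J)*(2*J) = 4*J²)
-(R(f(1)) + y(14)*54) = -(1 + (4*14²)*54) = -(1 + (4*196)*54) = -(1 + 784*54) = -(1 + 42336) = -1*42337 = -42337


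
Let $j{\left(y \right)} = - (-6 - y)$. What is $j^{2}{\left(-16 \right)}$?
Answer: $100$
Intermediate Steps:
$j{\left(y \right)} = 6 + y$
$j^{2}{\left(-16 \right)} = \left(6 - 16\right)^{2} = \left(-10\right)^{2} = 100$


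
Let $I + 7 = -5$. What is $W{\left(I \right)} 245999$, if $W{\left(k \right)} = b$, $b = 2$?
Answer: $491998$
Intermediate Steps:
$I = -12$ ($I = -7 - 5 = -12$)
$W{\left(k \right)} = 2$
$W{\left(I \right)} 245999 = 2 \cdot 245999 = 491998$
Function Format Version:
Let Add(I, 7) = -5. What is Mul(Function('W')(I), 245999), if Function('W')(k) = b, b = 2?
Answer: 491998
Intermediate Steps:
I = -12 (I = Add(-7, -5) = -12)
Function('W')(k) = 2
Mul(Function('W')(I), 245999) = Mul(2, 245999) = 491998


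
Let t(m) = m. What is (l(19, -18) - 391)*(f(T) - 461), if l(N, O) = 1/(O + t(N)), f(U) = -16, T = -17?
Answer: 186030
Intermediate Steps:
l(N, O) = 1/(N + O) (l(N, O) = 1/(O + N) = 1/(N + O))
(l(19, -18) - 391)*(f(T) - 461) = (1/(19 - 18) - 391)*(-16 - 461) = (1/1 - 391)*(-477) = (1 - 391)*(-477) = -390*(-477) = 186030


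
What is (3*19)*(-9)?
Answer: -513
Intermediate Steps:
(3*19)*(-9) = 57*(-9) = -513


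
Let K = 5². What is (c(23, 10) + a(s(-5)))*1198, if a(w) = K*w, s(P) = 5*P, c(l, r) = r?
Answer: -736770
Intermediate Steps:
K = 25
a(w) = 25*w
(c(23, 10) + a(s(-5)))*1198 = (10 + 25*(5*(-5)))*1198 = (10 + 25*(-25))*1198 = (10 - 625)*1198 = -615*1198 = -736770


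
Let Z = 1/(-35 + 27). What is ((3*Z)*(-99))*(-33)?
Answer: -9801/8 ≈ -1225.1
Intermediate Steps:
Z = -⅛ (Z = 1/(-8) = -⅛ ≈ -0.12500)
((3*Z)*(-99))*(-33) = ((3*(-⅛))*(-99))*(-33) = -3/8*(-99)*(-33) = (297/8)*(-33) = -9801/8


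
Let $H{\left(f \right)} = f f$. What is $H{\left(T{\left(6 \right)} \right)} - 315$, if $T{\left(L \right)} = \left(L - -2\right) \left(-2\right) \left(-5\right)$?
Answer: $6085$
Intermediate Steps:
$T{\left(L \right)} = 20 + 10 L$ ($T{\left(L \right)} = \left(L + 2\right) \left(-2\right) \left(-5\right) = \left(2 + L\right) \left(-2\right) \left(-5\right) = \left(-4 - 2 L\right) \left(-5\right) = 20 + 10 L$)
$H{\left(f \right)} = f^{2}$
$H{\left(T{\left(6 \right)} \right)} - 315 = \left(20 + 10 \cdot 6\right)^{2} - 315 = \left(20 + 60\right)^{2} - 315 = 80^{2} - 315 = 6400 - 315 = 6085$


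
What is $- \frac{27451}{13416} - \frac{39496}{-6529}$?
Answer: $\frac{350650757}{87593064} \approx 4.0032$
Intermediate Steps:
$- \frac{27451}{13416} - \frac{39496}{-6529} = \left(-27451\right) \frac{1}{13416} - - \frac{39496}{6529} = - \frac{27451}{13416} + \frac{39496}{6529} = \frac{350650757}{87593064}$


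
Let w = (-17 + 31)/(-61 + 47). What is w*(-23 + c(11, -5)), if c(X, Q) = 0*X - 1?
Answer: 24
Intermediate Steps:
c(X, Q) = -1 (c(X, Q) = 0 - 1 = -1)
w = -1 (w = 14/(-14) = 14*(-1/14) = -1)
w*(-23 + c(11, -5)) = -(-23 - 1) = -1*(-24) = 24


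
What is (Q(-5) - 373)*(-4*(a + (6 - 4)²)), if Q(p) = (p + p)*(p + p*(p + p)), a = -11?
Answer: -23044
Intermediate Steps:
Q(p) = 2*p*(p + 2*p²) (Q(p) = (2*p)*(p + p*(2*p)) = (2*p)*(p + 2*p²) = 2*p*(p + 2*p²))
(Q(-5) - 373)*(-4*(a + (6 - 4)²)) = ((-5)²*(2 + 4*(-5)) - 373)*(-4*(-11 + (6 - 4)²)) = (25*(2 - 20) - 373)*(-4*(-11 + 2²)) = (25*(-18) - 373)*(-4*(-11 + 4)) = (-450 - 373)*(-4*(-7)) = -823*28 = -23044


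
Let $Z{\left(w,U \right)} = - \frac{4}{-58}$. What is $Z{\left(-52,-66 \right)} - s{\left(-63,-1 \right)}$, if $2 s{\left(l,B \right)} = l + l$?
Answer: $\frac{1829}{29} \approx 63.069$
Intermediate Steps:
$Z{\left(w,U \right)} = \frac{2}{29}$ ($Z{\left(w,U \right)} = \left(-4\right) \left(- \frac{1}{58}\right) = \frac{2}{29}$)
$s{\left(l,B \right)} = l$ ($s{\left(l,B \right)} = \frac{l + l}{2} = \frac{2 l}{2} = l$)
$Z{\left(-52,-66 \right)} - s{\left(-63,-1 \right)} = \frac{2}{29} - -63 = \frac{2}{29} + 63 = \frac{1829}{29}$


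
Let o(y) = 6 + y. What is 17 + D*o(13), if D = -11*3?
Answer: -610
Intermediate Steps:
D = -33
17 + D*o(13) = 17 - 33*(6 + 13) = 17 - 33*19 = 17 - 627 = -610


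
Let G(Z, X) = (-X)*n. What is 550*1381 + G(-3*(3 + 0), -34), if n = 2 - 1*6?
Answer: 759414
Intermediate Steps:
n = -4 (n = 2 - 6 = -4)
G(Z, X) = 4*X (G(Z, X) = -X*(-4) = 4*X)
550*1381 + G(-3*(3 + 0), -34) = 550*1381 + 4*(-34) = 759550 - 136 = 759414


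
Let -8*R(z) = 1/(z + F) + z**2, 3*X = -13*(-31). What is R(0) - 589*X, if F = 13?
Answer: -24686171/312 ≈ -79122.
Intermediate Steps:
X = 403/3 (X = (-13*(-31))/3 = (1/3)*403 = 403/3 ≈ 134.33)
R(z) = -z**2/8 - 1/(8*(13 + z)) (R(z) = -(1/(z + 13) + z**2)/8 = -(1/(13 + z) + z**2)/8 = -(z**2 + 1/(13 + z))/8 = -z**2/8 - 1/(8*(13 + z)))
R(0) - 589*X = (-1 - 1*0**3 - 13*0**2)/(8*(13 + 0)) - 589*403/3 = (1/8)*(-1 - 1*0 - 13*0)/13 - 237367/3 = (1/8)*(1/13)*(-1 + 0 + 0) - 237367/3 = (1/8)*(1/13)*(-1) - 237367/3 = -1/104 - 237367/3 = -24686171/312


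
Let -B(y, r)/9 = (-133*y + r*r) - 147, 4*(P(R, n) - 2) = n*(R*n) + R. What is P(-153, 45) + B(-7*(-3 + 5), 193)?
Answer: -856337/2 ≈ -4.2817e+5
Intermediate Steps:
P(R, n) = 2 + R/4 + R*n²/4 (P(R, n) = 2 + (n*(R*n) + R)/4 = 2 + (R*n² + R)/4 = 2 + (R + R*n²)/4 = 2 + (R/4 + R*n²/4) = 2 + R/4 + R*n²/4)
B(y, r) = 1323 - 9*r² + 1197*y (B(y, r) = -9*((-133*y + r*r) - 147) = -9*((-133*y + r²) - 147) = -9*((r² - 133*y) - 147) = -9*(-147 + r² - 133*y) = 1323 - 9*r² + 1197*y)
P(-153, 45) + B(-7*(-3 + 5), 193) = (2 + (¼)*(-153) + (¼)*(-153)*45²) + (1323 - 9*193² + 1197*(-7*(-3 + 5))) = (2 - 153/4 + (¼)*(-153)*2025) + (1323 - 9*37249 + 1197*(-7*2)) = (2 - 153/4 - 309825/4) + (1323 - 335241 + 1197*(-14)) = -154985/2 + (1323 - 335241 - 16758) = -154985/2 - 350676 = -856337/2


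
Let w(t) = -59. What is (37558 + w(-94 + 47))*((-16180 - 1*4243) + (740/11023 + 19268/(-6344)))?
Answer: -13390764366365155/17482478 ≈ -7.6595e+8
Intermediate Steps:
(37558 + w(-94 + 47))*((-16180 - 1*4243) + (740/11023 + 19268/(-6344))) = (37558 - 59)*((-16180 - 1*4243) + (740/11023 + 19268/(-6344))) = 37499*((-16180 - 4243) + (740*(1/11023) + 19268*(-1/6344))) = 37499*(-20423 + (740/11023 - 4817/1586)) = 37499*(-20423 - 51924151/17482478) = 37499*(-357096572345/17482478) = -13390764366365155/17482478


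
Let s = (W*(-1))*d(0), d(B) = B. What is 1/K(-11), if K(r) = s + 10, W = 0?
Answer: 1/10 ≈ 0.10000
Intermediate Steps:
s = 0 (s = (0*(-1))*0 = 0*0 = 0)
K(r) = 10 (K(r) = 0 + 10 = 10)
1/K(-11) = 1/10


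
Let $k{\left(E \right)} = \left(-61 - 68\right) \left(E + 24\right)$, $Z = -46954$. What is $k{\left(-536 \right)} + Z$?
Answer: $19094$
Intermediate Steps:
$k{\left(E \right)} = -3096 - 129 E$ ($k{\left(E \right)} = - 129 \left(24 + E\right) = -3096 - 129 E$)
$k{\left(-536 \right)} + Z = \left(-3096 - -69144\right) - 46954 = \left(-3096 + 69144\right) - 46954 = 66048 - 46954 = 19094$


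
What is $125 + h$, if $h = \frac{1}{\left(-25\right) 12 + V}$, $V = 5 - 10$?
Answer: $\frac{38124}{305} \approx 125.0$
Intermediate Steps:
$V = -5$ ($V = 5 - 10 = -5$)
$h = - \frac{1}{305}$ ($h = \frac{1}{\left(-25\right) 12 - 5} = \frac{1}{-300 - 5} = \frac{1}{-305} = - \frac{1}{305} \approx -0.0032787$)
$125 + h = 125 - \frac{1}{305} = \frac{38124}{305}$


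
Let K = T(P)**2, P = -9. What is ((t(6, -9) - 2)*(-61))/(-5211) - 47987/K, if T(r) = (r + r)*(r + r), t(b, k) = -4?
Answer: -10684499/20260368 ≈ -0.52736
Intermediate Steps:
T(r) = 4*r**2 (T(r) = (2*r)*(2*r) = 4*r**2)
K = 104976 (K = (4*(-9)**2)**2 = (4*81)**2 = 324**2 = 104976)
((t(6, -9) - 2)*(-61))/(-5211) - 47987/K = ((-4 - 2)*(-61))/(-5211) - 47987/104976 = -6*(-61)*(-1/5211) - 47987*1/104976 = 366*(-1/5211) - 47987/104976 = -122/1737 - 47987/104976 = -10684499/20260368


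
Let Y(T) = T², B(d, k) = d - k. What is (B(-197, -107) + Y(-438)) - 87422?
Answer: 104332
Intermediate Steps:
(B(-197, -107) + Y(-438)) - 87422 = ((-197 - 1*(-107)) + (-438)²) - 87422 = ((-197 + 107) + 191844) - 87422 = (-90 + 191844) - 87422 = 191754 - 87422 = 104332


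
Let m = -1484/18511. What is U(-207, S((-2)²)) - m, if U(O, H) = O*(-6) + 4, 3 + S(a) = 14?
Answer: 23066190/18511 ≈ 1246.1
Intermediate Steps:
S(a) = 11 (S(a) = -3 + 14 = 11)
U(O, H) = 4 - 6*O (U(O, H) = -6*O + 4 = 4 - 6*O)
m = -1484/18511 (m = -1484*1/18511 = -1484/18511 ≈ -0.080168)
U(-207, S((-2)²)) - m = (4 - 6*(-207)) - 1*(-1484/18511) = (4 + 1242) + 1484/18511 = 1246 + 1484/18511 = 23066190/18511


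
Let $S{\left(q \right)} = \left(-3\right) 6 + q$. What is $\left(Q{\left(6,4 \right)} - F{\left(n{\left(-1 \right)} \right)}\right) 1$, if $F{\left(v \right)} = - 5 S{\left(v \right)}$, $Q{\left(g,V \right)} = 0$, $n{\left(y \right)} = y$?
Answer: $-95$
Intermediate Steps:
$S{\left(q \right)} = -18 + q$
$F{\left(v \right)} = 90 - 5 v$ ($F{\left(v \right)} = - 5 \left(-18 + v\right) = 90 - 5 v$)
$\left(Q{\left(6,4 \right)} - F{\left(n{\left(-1 \right)} \right)}\right) 1 = \left(0 - \left(90 - -5\right)\right) 1 = \left(0 - \left(90 + 5\right)\right) 1 = \left(0 - 95\right) 1 = \left(-95\right) 1 = -95$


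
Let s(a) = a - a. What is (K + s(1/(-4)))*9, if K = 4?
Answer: 36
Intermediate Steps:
s(a) = 0
(K + s(1/(-4)))*9 = (4 + 0)*9 = 4*9 = 36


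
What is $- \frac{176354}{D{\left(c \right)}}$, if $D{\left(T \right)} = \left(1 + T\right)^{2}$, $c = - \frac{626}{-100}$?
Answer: $- \frac{440885000}{131769} \approx -3345.9$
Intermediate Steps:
$c = \frac{313}{50}$ ($c = \left(-626\right) \left(- \frac{1}{100}\right) = \frac{313}{50} \approx 6.26$)
$- \frac{176354}{D{\left(c \right)}} = - \frac{176354}{\left(1 + \frac{313}{50}\right)^{2}} = - \frac{176354}{\left(\frac{363}{50}\right)^{2}} = - \frac{176354}{\frac{131769}{2500}} = \left(-176354\right) \frac{2500}{131769} = - \frac{440885000}{131769}$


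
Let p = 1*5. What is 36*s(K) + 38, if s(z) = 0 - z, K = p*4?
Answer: -682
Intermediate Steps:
p = 5
K = 20 (K = 5*4 = 20)
s(z) = -z
36*s(K) + 38 = 36*(-1*20) + 38 = 36*(-20) + 38 = -720 + 38 = -682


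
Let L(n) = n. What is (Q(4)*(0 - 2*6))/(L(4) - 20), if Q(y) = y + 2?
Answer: 9/2 ≈ 4.5000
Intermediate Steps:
Q(y) = 2 + y
(Q(4)*(0 - 2*6))/(L(4) - 20) = ((2 + 4)*(0 - 2*6))/(4 - 20) = (6*(0 - 12))/(-16) = (6*(-12))*(-1/16) = -72*(-1/16) = 9/2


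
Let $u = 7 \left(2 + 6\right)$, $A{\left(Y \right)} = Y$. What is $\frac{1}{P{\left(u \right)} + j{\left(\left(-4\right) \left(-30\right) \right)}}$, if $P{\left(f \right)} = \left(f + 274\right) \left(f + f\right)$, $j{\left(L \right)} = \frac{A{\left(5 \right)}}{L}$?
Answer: $\frac{24}{887041} \approx 2.7056 \cdot 10^{-5}$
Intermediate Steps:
$j{\left(L \right)} = \frac{5}{L}$
$u = 56$ ($u = 7 \cdot 8 = 56$)
$P{\left(f \right)} = 2 f \left(274 + f\right)$ ($P{\left(f \right)} = \left(274 + f\right) 2 f = 2 f \left(274 + f\right)$)
$\frac{1}{P{\left(u \right)} + j{\left(\left(-4\right) \left(-30\right) \right)}} = \frac{1}{2 \cdot 56 \left(274 + 56\right) + \frac{5}{\left(-4\right) \left(-30\right)}} = \frac{1}{2 \cdot 56 \cdot 330 + \frac{5}{120}} = \frac{1}{36960 + 5 \cdot \frac{1}{120}} = \frac{1}{36960 + \frac{1}{24}} = \frac{1}{\frac{887041}{24}} = \frac{24}{887041}$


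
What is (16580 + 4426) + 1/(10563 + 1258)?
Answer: 248311927/11821 ≈ 21006.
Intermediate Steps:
(16580 + 4426) + 1/(10563 + 1258) = 21006 + 1/11821 = 248311927/11821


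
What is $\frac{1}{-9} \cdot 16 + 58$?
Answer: $\frac{506}{9} \approx 56.222$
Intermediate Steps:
$\frac{1}{-9} \cdot 16 + 58 = \left(- \frac{1}{9}\right) 16 + 58 = - \frac{16}{9} + 58 = \frac{506}{9}$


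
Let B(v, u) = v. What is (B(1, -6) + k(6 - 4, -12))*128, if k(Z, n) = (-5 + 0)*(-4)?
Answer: 2688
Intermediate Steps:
k(Z, n) = 20 (k(Z, n) = -5*(-4) = 20)
(B(1, -6) + k(6 - 4, -12))*128 = (1 + 20)*128 = 21*128 = 2688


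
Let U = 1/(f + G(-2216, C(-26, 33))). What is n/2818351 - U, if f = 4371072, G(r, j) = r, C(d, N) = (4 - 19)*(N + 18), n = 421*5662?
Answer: 10414047966561/12312969676456 ≈ 0.84578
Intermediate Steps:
n = 2383702
C(d, N) = -270 - 15*N (C(d, N) = -15*(18 + N) = -270 - 15*N)
U = 1/4368856 (U = 1/(4371072 - 2216) = 1/4368856 ≈ 2.2889e-7)
n/2818351 - U = 2383702/2818351 - 1*1/4368856 = 2383702*(1/2818351) - 1/4368856 = 2383702/2818351 - 1/4368856 = 10414047966561/12312969676456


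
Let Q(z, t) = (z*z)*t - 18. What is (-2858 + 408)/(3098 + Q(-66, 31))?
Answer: -1225/69058 ≈ -0.017739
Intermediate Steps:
Q(z, t) = -18 + t*z² (Q(z, t) = z²*t - 18 = t*z² - 18 = -18 + t*z²)
(-2858 + 408)/(3098 + Q(-66, 31)) = (-2858 + 408)/(3098 + (-18 + 31*(-66)²)) = -2450/(3098 + (-18 + 31*4356)) = -2450/(3098 + (-18 + 135036)) = -2450/(3098 + 135018) = -2450/138116 = -2450*1/138116 = -1225/69058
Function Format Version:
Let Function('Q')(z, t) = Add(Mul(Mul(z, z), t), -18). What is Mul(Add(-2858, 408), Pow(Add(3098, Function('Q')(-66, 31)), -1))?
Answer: Rational(-1225, 69058) ≈ -0.017739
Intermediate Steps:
Function('Q')(z, t) = Add(-18, Mul(t, Pow(z, 2))) (Function('Q')(z, t) = Add(Mul(Pow(z, 2), t), -18) = Add(Mul(t, Pow(z, 2)), -18) = Add(-18, Mul(t, Pow(z, 2))))
Mul(Add(-2858, 408), Pow(Add(3098, Function('Q')(-66, 31)), -1)) = Mul(Add(-2858, 408), Pow(Add(3098, Add(-18, Mul(31, Pow(-66, 2)))), -1)) = Mul(-2450, Pow(Add(3098, Add(-18, Mul(31, 4356))), -1)) = Mul(-2450, Pow(Add(3098, Add(-18, 135036)), -1)) = Mul(-2450, Pow(Add(3098, 135018), -1)) = Mul(-2450, Pow(138116, -1)) = Mul(-2450, Rational(1, 138116)) = Rational(-1225, 69058)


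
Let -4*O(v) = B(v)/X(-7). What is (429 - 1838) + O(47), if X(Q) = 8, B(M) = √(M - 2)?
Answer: -1409 - 3*√5/32 ≈ -1409.2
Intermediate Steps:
B(M) = √(-2 + M)
O(v) = -√(-2 + v)/32 (O(v) = -√(-2 + v)/(4*8) = -√(-2 + v)/32)
(429 - 1838) + O(47) = (429 - 1838) - √(-2 + 47)/32 = -1409 - 3*√5/32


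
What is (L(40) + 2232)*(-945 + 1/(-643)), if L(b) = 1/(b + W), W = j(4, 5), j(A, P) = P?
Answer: -61031567476/28935 ≈ -2.1093e+6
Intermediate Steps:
W = 5
L(b) = 1/(5 + b) (L(b) = 1/(b + 5) = 1/(5 + b))
(L(40) + 2232)*(-945 + 1/(-643)) = (1/(5 + 40) + 2232)*(-945 + 1/(-643)) = (1/45 + 2232)*(-945 - 1/643) = (1/45 + 2232)*(-607636/643) = (100441/45)*(-607636/643) = -61031567476/28935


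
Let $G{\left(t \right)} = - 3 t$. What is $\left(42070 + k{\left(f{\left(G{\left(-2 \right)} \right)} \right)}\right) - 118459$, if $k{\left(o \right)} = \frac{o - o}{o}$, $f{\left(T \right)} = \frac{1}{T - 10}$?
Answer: $-76389$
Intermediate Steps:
$f{\left(T \right)} = \frac{1}{-10 + T}$
$k{\left(o \right)} = 0$ ($k{\left(o \right)} = \frac{0}{o} = 0$)
$\left(42070 + k{\left(f{\left(G{\left(-2 \right)} \right)} \right)}\right) - 118459 = \left(42070 + 0\right) - 118459 = 42070 - 118459 = -76389$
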